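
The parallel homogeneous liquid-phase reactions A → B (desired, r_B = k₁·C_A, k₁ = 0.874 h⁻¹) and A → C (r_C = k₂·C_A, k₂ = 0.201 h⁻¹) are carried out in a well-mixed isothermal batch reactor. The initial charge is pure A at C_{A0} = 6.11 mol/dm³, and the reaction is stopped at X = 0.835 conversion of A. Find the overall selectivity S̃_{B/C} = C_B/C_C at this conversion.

C_A = C_{A0}(1−X) = 1.008 mol/dm³.
Both paths are first order in A, so the instantaneous fraction to B is constant: dC_B/d(−C_A) = k₁/(k₁+k₂) = 0.8130.
C_B = 0.8130·(C_{A0}−C_A) = 0.8130×5.102 = 4.15 mol/dm³.
C_C = (C_{A0}−C_A)−C_B = 0.9539 mol/dm³; S̃_{B/C} = 4.148/0.9539 = 4.35.

4.35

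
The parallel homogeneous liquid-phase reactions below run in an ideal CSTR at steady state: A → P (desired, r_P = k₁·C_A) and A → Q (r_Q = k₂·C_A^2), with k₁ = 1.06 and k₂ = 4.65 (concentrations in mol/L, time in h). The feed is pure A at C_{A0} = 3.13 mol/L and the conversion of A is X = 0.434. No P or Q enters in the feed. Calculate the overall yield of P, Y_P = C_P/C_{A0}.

0.0495

Exit C_A = C_{A0}(1−X) = 3.13×0.566 = 1.772 mol/L.
Rates in a CSTR are evaluated at the outlet concentration: r_P = 1.06×1.772 = 1.878, r_Q = 4.65×1.772^2 = 14.59.
Fraction of consumed A going to P: r_P/(r_P+r_Q) = 0.1140.
C_P = 0.1140·C_{A0}·X = 0.1140×3.13×0.434 = 0.155 mol/L; Y_P = C_P/C_{A0} = 0.0495.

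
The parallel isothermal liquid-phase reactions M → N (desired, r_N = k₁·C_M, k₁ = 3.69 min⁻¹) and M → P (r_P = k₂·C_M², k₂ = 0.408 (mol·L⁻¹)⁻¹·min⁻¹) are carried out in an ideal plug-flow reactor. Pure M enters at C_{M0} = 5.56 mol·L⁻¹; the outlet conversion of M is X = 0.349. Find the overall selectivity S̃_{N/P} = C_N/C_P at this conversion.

1.98

C_M = C_{M0}(1−X) = 3.620 mol·L⁻¹.
Along a PFR/batch, dC_N/dC_M = −r_N/(r_N+r_P) = −k₁/(k₁+k₂·C_M).
Integrating from C_{M0} to C_M: C_N = (3.69/0.408)·ln[(3.69+0.408·5.56)/(3.69+0.408·3.62)] = 9.044·ln(5.958/5.167) = 1.289 mol·L⁻¹.
C_P = (C_{M0}−C_M)−C_N = 0.6511 mol·L⁻¹; S̃_{N/P} = 1.289/0.6511 = 1.98.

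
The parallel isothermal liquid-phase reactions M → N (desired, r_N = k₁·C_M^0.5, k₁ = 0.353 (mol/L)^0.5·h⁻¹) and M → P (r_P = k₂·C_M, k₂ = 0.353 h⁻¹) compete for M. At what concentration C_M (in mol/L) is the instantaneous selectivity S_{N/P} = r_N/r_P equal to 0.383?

S_{N/P} = (k₁/k₂)·C_M^-0.5 ⇒ C_M = (S·k₂/k₁)^(-2).
= (0.383×0.353/0.353)^(-2) = (0.3830)^(-2) = 6.82 mol/L.

6.82 mol/L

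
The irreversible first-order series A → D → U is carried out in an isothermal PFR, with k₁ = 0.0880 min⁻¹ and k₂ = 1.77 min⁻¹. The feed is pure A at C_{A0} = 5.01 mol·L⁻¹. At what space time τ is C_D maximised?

For first-order series the maximum of C_D occurs at τ_opt = ln(k₂/k₁)/(k₂−k₁).
= ln(1.77/0.0880)/(1.77−0.0880) = ln(20.11)/1.682 = 3.001/1.682 = 1.78 min.

1.78 min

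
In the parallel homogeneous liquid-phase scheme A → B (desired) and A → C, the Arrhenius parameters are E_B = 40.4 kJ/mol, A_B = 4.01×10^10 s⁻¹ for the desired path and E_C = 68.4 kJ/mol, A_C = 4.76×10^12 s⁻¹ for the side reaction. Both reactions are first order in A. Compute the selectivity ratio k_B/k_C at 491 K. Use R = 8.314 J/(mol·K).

8.02

Since both paths have the same order in A, the concentration cancels and S_{B/C} = k_B/k_C = (A_B/A_C)·exp[(E_C−E_B)/(RT)].
(E_C−E_B)/(RT) = (68.4−40.4)×10³/(8.314×491) = 28000/4082 = 6.859.
k_B/k_C = (4.01×10^10/4.76×10^12)·exp(6.859) = 0.008424 × 952.5 = 8.02.
Since E_B < E_C, lowering the temperature improves selectivity toward B.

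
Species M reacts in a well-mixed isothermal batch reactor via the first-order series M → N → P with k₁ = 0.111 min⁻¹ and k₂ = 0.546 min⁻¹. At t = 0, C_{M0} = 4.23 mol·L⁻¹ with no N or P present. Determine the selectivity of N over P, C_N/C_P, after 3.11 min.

0.848

Solving the coupled first-order balances gives C_N(t) = [k₁/(k₂−k₁)]·C_{M0}·(e^(−k₁t) − e^(−k₂t)).
e^(−k₁t) = e^(−0.111×3.11) = e^(−0.3452) = 0.7081; e^(−k₂t) = e^(−1.698) = 0.1830.
C_N = 0.111×4.23/(0.546−0.111) × (0.7081−0.1830) = 1.079×0.5250 = 0.5667 mol·L⁻¹.
C_M = C_{M0}e^(−k₁t) = 2.995 mol·L⁻¹, so C_P = C_{M0}−C_M−C_N = 0.6681 mol·L⁻¹; C_N/C_P = 0.848.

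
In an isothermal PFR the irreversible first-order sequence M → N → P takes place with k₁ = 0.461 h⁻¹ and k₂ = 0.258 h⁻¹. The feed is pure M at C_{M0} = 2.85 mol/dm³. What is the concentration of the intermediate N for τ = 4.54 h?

The intermediate concentration in a first-order A→B→C sequence is C_N = k₁C_{M0}(e^(−k₁τ) − e^(−k₂τ))/(k₂−k₁).
e^(−k₁τ) = e^(−0.461×4.54) = e^(−2.093) = 0.1233; e^(−k₂τ) = e^(−1.171) = 0.3100.
C_N = 0.461×2.85/(0.258−0.461) × (0.1233−0.3100) = (-6.472)×(-0.1866) = 1.208 mol/dm³.

1.21 mol/dm³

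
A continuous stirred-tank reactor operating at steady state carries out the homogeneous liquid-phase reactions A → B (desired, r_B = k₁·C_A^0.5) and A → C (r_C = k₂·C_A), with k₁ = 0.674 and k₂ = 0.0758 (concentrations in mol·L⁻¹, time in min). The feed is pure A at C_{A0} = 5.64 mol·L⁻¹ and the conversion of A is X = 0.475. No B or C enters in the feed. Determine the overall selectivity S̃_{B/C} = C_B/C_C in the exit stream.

Exit C_A = C_{A0}(1−X) = 5.64×0.525 = 2.961 mol·L⁻¹.
Rates in a CSTR are evaluated at the outlet concentration: r_B = 0.674×2.961^0.5 = 1.160, r_C = 0.0758×2.961 = 0.2244.
Overall selectivity = C_B/C_C = r_Bτ/(r_Cτ) = r_B/r_C = 5.17.

5.17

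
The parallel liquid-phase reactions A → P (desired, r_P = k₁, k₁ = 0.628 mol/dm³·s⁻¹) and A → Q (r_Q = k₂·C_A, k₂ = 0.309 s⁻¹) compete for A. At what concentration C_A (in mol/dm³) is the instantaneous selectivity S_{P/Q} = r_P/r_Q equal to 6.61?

0.307 mol/dm³

S_{P/Q} = (k₁/k₂)·C_A⁻¹ ⇒ C_A = (S·k₂/k₁)^(-1).
= (6.61×0.309/0.628)^(-1) = (3.252)^(-1) = 0.307 mol/dm³.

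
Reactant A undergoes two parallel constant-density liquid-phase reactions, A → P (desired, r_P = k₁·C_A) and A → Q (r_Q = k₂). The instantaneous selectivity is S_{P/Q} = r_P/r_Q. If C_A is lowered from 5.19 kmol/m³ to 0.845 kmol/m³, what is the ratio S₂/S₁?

0.163

S_{P/Q} = (k₁/k₂)·C_A, so S₂/S₁ = (C_{A,2}/C_{A,1}).
= 0.845/5.19 = 0.163.
Selectivity toward P falls as C_A falls — high-concentration operation is favoured.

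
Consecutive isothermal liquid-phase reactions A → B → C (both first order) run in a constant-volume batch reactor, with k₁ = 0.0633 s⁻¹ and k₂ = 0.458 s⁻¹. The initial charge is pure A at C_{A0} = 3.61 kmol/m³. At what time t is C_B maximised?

The intermediate peaks when r₁ = r₂, i.e. k₁e^(−k₁t) = k₂e^(−k₂t), giving t_opt = ln(k₂/k₁)/(k₂−k₁).
= ln(0.458/0.0633)/(0.458−0.0633) = ln(7.235)/0.3947 = 1.979/0.3947 = 5.01 s.

5.01 s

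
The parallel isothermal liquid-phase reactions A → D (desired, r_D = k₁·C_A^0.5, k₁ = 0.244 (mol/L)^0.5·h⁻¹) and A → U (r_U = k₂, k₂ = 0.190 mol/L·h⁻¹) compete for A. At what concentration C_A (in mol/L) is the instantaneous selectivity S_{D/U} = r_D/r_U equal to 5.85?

20.8 mol/L

S_{D/U} = (k₁/k₂)·C_A^0.5 ⇒ C_A = (S·k₂/k₁)^(2).
= (5.85×0.190/0.244)^(2) = (4.555)^(2) = 20.8 mol/L.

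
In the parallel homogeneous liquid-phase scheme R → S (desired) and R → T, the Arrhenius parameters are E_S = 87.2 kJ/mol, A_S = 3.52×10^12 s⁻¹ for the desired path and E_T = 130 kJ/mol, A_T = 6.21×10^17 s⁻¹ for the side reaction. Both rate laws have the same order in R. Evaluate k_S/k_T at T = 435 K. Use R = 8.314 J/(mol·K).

With equal orders, S_{S/T} = k_S/k_T = (A_S/A_T)·exp[(E_T−E_S)/(RT)].
(E_T−E_S)/(RT) = (130−87.2)×10³/(8.314×435) = 42800/3617 = 11.83.
k_S/k_T = (3.52×10^12/6.21×10^17)·exp(11.83) = 5.668×10^-6 × 1.379×10^5 = 0.782.
Since E_S < E_T, lowering the temperature improves selectivity toward S.

0.782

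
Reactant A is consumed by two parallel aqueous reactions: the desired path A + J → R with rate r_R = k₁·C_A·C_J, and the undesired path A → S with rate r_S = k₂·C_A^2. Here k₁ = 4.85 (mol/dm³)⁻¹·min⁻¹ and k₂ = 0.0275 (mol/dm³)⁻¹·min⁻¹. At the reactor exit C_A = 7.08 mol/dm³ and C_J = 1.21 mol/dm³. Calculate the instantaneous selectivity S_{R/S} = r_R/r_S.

30.1

S_{R/S} = r_R/r_S = (k₁·C_A·C_J)/(k₂·C_A^2) = (k₁/k₂)·C_A⁻¹·C_J.
= (4.85×7.080×1.210) / (0.0275×7.080^2) = 41.55/1.378 = 30.1.
The undesired path is higher order in A, so low C_A (CSTR or dilute feed) favours R.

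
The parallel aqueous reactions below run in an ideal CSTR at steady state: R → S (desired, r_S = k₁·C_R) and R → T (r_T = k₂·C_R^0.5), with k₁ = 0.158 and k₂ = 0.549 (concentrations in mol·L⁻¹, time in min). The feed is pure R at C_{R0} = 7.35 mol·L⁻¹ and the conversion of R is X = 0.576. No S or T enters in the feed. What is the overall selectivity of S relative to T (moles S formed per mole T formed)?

Exit C_R = C_{R0}(1−X) = 7.35×0.424 = 3.116 mol·L⁻¹.
A CSTR operates uniformly at the exit composition, giving r_S = 0.4924 and r_T = 0.9692 (each k·C_R^n at C_R = 3.116).
Overall selectivity = C_S/C_T = r_Sτ/(r_Tτ) = r_S/r_T = 0.508.

0.508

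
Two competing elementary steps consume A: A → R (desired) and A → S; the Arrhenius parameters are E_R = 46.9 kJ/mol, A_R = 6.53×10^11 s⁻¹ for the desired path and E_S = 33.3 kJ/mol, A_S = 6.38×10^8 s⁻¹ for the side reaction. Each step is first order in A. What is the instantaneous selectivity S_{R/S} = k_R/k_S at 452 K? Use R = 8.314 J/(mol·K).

k_R/k_S = (A_R/A_S)·exp[−(E_R−E_S)/(RT)] = (A_R/A_S)·exp[(E_S−E_R)/(RT)].
(E_S−E_R)/(RT) = (33.3−46.9)×10³/(8.314×452) = -13600/3758 = -3.619.
k_R/k_S = (6.53×10^11/6.38×10^8)·exp(-3.619) = 1024 × 0.02681 = 27.4.
Since E_R > E_S, raising the temperature improves selectivity toward R.

27.4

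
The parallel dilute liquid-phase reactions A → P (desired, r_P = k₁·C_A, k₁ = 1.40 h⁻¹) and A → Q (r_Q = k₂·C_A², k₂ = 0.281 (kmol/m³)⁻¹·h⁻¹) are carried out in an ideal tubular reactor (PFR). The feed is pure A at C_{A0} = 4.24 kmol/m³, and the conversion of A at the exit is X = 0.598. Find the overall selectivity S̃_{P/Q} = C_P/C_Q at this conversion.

1.72

C_A = C_{A0}(1−X) = 1.704 kmol/m³.
Along a PFR/batch, dC_P/dC_A = −r_P/(r_P+r_Q) = −k₁/(k₁+k₂·C_A).
Integrating from C_{A0} to C_A: C_P = (1.40/0.281)·ln[(1.40+0.281·4.24)/(1.40+0.281·1.70)] = 4.982·ln(2.591/1.879) = 1.602 kmol/m³.
C_Q = (C_{A0}−C_A)−C_P = 0.9338 kmol/m³; S̃_{P/Q} = 1.602/0.9338 = 1.72.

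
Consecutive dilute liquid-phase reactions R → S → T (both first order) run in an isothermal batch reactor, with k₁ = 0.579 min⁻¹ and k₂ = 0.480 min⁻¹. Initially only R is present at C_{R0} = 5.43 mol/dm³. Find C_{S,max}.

For a first-order series the maximum intermediate yield is C_{S,max}/C_{R0} = (k₁/k₂)^[k₂/(k₂−k₁)].
= (0.579/0.480)^(0.480/(0.480−0.579)) = (1.206)^(-4.848) = 0.4029.
C_{S,max} = 0.4029×5.43 = 2.19 mol/dm³.

2.19 mol/dm³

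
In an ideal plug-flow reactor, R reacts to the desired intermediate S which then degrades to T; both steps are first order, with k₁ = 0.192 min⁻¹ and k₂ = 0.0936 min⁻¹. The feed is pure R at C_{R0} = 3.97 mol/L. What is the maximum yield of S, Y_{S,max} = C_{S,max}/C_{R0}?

0.505

Evaluating C_S at τ_opt = ln(k₂/k₁)/(k₂−k₁) gives C_{S,max}/C_{R0} = (k₁/k₂)^[k₂/(k₂−k₁)].
= (0.192/0.0936)^(0.0936/(0.0936−0.192)) = (2.051)^(-0.9512) = 0.5049.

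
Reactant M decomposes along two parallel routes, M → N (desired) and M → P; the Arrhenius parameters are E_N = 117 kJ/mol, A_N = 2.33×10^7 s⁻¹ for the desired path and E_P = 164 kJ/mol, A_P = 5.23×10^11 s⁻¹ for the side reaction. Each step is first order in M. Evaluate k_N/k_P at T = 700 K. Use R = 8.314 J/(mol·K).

Since both paths have the same order in M, the concentration cancels and S_{N/P} = k_N/k_P = (A_N/A_P)·exp[(E_P−E_N)/(RT)].
(E_P−E_N)/(RT) = (164−117)×10³/(8.314×700) = 47000/5820 = 8.076.
k_N/k_P = (2.33×10^7/5.23×10^11)·exp(8.076) = 4.455×10^-5 × 3216 = 0.143.

0.143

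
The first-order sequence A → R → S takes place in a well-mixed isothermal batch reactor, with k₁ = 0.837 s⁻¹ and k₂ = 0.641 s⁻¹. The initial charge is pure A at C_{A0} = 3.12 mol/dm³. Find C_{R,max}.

1.30 mol/dm³

For a first-order series the maximum intermediate yield is C_{R,max}/C_{A0} = (k₁/k₂)^[k₂/(k₂−k₁)].
= (0.837/0.641)^(0.641/(0.641−0.837)) = (1.306)^(-3.270) = 0.4179.
C_{R,max} = 0.4179×3.12 = 1.30 mol/dm³.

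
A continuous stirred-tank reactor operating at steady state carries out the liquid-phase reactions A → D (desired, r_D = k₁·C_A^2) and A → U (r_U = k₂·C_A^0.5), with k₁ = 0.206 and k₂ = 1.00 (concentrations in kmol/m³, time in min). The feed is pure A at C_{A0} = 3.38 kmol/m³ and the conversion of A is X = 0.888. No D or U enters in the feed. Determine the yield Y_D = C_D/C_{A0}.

0.0407

Exit C_A = C_{A0}(1−X) = 3.38×0.112 = 0.3786 kmol/m³.
Rates in a CSTR are evaluated at the outlet concentration: r_D = 0.206×0.3786^2 = 0.02952, r_U = 1.00×0.3786^0.5 = 0.6153.
Fraction of consumed A going to D: r_D/(r_D+r_U) = 0.04578.
C_D = 0.04578·C_{A0}·X = 0.04578×3.38×0.888 = 0.137 kmol/m³; Y_D = C_D/C_{A0} = 0.0407.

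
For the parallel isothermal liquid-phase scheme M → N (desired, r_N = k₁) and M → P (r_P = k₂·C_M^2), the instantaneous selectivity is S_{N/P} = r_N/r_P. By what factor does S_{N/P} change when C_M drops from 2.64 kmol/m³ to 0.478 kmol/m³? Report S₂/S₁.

S_{N/P} = (k₁/k₂)·C_M^-2, so S₂/S₁ = (C_{M,2}/C_{M,1})^-2.
= (0.478/2.64)^(-2) = (0.1811)^(-2) = 30.5.
Selectivity toward N rises as C_M falls — low-concentration operation is favoured.

30.5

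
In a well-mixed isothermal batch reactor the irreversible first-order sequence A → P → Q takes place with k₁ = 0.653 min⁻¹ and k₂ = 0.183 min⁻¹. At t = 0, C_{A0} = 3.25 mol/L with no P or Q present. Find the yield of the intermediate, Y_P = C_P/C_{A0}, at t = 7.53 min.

The intermediate concentration in a first-order A→B→C sequence is C_P = k₁C_{A0}(e^(−k₁t) − e^(−k₂t))/(k₂−k₁).
e^(−k₁t) = e^(−0.653×7.53) = e^(−4.917) = 0.007320; e^(−k₂t) = e^(−1.378) = 0.2521.
C_P = 0.653×3.25/(0.183−0.653) × (0.007320−0.2521) = (-4.515)×(-0.2448) = 1.105 mol/L.
Y_P = C_P/C_{A0} = 1.105/3.25 = 0.340.

0.340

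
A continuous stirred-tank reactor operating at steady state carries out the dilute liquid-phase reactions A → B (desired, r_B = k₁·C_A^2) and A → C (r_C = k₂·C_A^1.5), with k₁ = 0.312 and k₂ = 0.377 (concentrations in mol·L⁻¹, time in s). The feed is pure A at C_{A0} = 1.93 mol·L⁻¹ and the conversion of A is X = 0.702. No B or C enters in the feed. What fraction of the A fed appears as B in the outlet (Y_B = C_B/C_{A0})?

0.271

Exit C_A = C_{A0}(1−X) = 1.93×0.298 = 0.5751 mol·L⁻¹.
Rates in a CSTR are evaluated at the outlet concentration: r_B = 0.312×0.5751^2 = 0.1032, r_C = 0.377×0.5751^1.5 = 0.1644.
Fraction of consumed A going to B: r_B/(r_B+r_C) = 0.3856.
C_B = 0.3856·C_{A0}·X = 0.3856×1.93×0.702 = 0.522 mol·L⁻¹; Y_B = C_B/C_{A0} = 0.271.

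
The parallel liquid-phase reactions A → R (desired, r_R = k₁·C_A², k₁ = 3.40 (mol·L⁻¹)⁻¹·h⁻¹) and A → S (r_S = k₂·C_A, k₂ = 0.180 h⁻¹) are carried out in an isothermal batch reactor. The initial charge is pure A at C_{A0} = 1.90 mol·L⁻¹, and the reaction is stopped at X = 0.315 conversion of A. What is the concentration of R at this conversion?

C_A = C_{A0}(1−X) = 1.302 mol·L⁻¹.
Along a PFR/batch, dC_S/dC_A = −r_S/(r_R+r_S) = −k₂/(k₂+k₁·C_A).
Integrating from C_{A0} to C_A: C_S = (0.180/3.40)·ln[(0.180+3.40·1.90)/(0.180+3.40·1.30)] = 0.05294·ln(6.640/4.605) = 0.01937 mol·L⁻¹.
Then C_R = (C_{A0}−C_A) − C_S = 0.5985 − 0.01937 = 0.5791 mol·L⁻¹.

0.579 mol·L⁻¹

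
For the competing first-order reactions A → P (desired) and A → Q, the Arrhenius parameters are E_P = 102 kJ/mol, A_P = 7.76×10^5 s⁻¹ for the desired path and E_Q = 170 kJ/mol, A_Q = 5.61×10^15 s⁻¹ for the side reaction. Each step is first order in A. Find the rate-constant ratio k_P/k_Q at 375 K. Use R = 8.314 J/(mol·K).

With equal orders, S_{P/Q} = k_P/k_Q = (A_P/A_Q)·exp[(E_Q−E_P)/(RT)].
(E_Q−E_P)/(RT) = (170−102)×10³/(8.314×375) = 68000/3118 = 21.81.
k_P/k_Q = (7.76×10^5/5.61×10^15)·exp(21.81) = 1.383×10^-10 × 2.966×10^9 = 0.410.
Since E_P < E_Q, lowering the temperature improves selectivity toward P.

0.410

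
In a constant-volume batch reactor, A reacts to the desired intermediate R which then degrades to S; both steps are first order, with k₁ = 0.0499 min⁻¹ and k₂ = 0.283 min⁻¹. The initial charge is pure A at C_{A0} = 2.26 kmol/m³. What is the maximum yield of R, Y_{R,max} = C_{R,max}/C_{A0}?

Evaluating C_R at t_opt = ln(k₂/k₁)/(k₂−k₁) gives C_{R,max}/C_{A0} = (k₁/k₂)^[k₂/(k₂−k₁)].
= (0.0499/0.283)^(0.283/(0.283−0.0499)) = (0.1763)^(1.214) = 0.1216.

0.122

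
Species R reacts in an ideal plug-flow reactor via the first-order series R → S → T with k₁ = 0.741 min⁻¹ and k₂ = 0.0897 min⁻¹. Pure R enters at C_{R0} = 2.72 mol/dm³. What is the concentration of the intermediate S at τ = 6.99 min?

1.64 mol/dm³

For first-order series with pure R initially, C_S(τ) = k₁C_{R0}/(k₂−k₁)·(e^(−k₁τ) − e^(−k₂τ)).
e^(−k₁τ) = e^(−0.741×6.99) = e^(−5.180) = 0.005630; e^(−k₂τ) = e^(−0.6270) = 0.5342.
C_S = 0.741×2.72/(0.0897−0.741) × (0.005630−0.5342) = (-3.095)×(-0.5286) = 1.636 mol/dm³.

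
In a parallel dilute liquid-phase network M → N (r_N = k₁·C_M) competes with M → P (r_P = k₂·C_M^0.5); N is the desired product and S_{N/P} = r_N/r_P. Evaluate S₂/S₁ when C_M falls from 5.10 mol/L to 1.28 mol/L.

S_{N/P} = (k₁/k₂)·C_M^0.5, so S₂/S₁ = (C_{M,2}/C_{M,1})^0.5.
= (1.28/5.10)^0.5 = (0.2510)^0.5 = 0.501.

0.501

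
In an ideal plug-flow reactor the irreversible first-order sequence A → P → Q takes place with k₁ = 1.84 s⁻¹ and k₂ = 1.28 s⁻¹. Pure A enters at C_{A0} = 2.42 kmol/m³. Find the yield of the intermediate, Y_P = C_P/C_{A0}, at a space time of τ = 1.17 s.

0.353

For first-order series with pure A initially, C_P(τ) = k₁C_{A0}/(k₂−k₁)·(e^(−k₁τ) − e^(−k₂τ)).
e^(−k₁τ) = e^(−1.84×1.17) = e^(−2.153) = 0.1162; e^(−k₂τ) = e^(−1.498) = 0.2237.
C_P = 1.84×2.42/(1.28−1.84) × (0.1162−0.2237) = (-7.951)×(-0.1075) = 0.8548 kmol/m³.
Y_P = C_P/C_{A0} = 0.8548/2.42 = 0.353.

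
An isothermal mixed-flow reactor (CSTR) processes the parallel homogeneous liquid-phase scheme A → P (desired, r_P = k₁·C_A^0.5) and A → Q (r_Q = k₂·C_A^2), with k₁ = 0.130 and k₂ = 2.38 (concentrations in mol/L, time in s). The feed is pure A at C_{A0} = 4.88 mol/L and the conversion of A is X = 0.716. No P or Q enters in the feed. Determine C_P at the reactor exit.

Exit C_A = C_{A0}(1−X) = 4.88×0.284 = 1.386 mol/L.
Rates in a CSTR are evaluated at the outlet concentration: r_P = 0.130×1.386^0.5 = 0.1530, r_Q = 2.38×1.386^2 = 4.571.
Fraction of consumed A going to P: r_P/(r_P+r_Q) = 0.03239.
C_P = 0.03239·C_{A0}·X = 0.03239×4.88×0.716 = 0.113 mol/L.

0.113 mol/L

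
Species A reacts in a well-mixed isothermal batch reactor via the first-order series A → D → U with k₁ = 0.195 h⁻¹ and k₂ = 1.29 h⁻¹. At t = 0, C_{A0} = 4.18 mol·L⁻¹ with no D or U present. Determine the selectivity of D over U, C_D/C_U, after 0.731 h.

1.78

The intermediate concentration in a first-order A→B→C sequence is C_D = k₁C_{A0}(e^(−k₁t) − e^(−k₂t))/(k₂−k₁).
e^(−k₁t) = e^(−0.195×0.731) = e^(−0.1425) = 0.8671; e^(−k₂t) = e^(−0.9430) = 0.3895.
C_D = 0.195×4.18/(1.29−0.195) × (0.8671−0.3895) = 0.7444×0.4777 = 0.3556 mol·L⁻¹.
C_A = C_{A0}e^(−k₁t) = 3.625 mol·L⁻¹, so C_U = C_{A0}−C_A−C_D = 0.1997 mol·L⁻¹; C_D/C_U = 1.78.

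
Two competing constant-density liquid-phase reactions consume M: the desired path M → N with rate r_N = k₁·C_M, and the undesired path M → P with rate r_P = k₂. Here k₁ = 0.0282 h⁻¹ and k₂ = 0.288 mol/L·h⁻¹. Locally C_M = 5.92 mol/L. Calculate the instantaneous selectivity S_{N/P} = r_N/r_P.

S_{N/P} = r_N/r_P = (k₁·C_M)/(k₂) = (k₁/k₂)·C_M.
= (0.0282×5.920) / (0.288) = 0.1669/0.2880 = 0.580.

0.580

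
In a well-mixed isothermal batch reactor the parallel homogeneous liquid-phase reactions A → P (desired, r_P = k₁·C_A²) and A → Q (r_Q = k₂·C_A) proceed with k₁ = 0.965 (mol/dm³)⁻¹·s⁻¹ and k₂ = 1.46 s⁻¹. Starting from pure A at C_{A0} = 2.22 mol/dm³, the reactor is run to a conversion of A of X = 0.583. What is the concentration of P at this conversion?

0.650 mol/dm³

C_A = C_{A0}(1−X) = 0.9257 mol/dm³.
Along a PFR/batch, dC_Q/dC_A = −r_Q/(r_P+r_Q) = −k₂/(k₂+k₁·C_A).
Integrating from C_{A0} to C_A: C_Q = (1.46/0.965)·ln[(1.46+0.965·2.22)/(1.46+0.965·0.926)] = 1.513·ln(3.602/2.353) = 0.6441 mol/dm³.
Then C_P = (C_{A0}−C_A) − C_Q = 1.294 − 0.6441 = 0.6501 mol/dm³.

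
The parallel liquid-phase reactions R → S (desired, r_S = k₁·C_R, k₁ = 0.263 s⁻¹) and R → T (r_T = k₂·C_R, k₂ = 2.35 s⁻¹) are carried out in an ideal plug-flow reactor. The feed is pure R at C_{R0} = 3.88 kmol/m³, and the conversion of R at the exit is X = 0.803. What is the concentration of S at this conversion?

0.314 kmol/m³

C_R = C_{R0}(1−X) = 0.7644 kmol/m³.
Both paths are first order in R, so the instantaneous fraction to S is constant: dC_S/d(−C_R) = k₁/(k₁+k₂) = 0.1007.
C_S = 0.1007·(C_{R0}−C_R) = 0.1007×3.116 = 0.314 kmol/m³.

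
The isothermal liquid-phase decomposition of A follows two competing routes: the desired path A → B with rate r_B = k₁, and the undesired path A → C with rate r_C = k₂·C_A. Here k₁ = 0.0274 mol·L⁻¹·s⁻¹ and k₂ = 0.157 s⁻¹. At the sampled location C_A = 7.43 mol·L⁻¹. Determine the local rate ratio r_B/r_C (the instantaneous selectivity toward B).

0.0235

S_{B/C} = r_B/r_C = (k₁)/(k₂·C_A) = (k₁/k₂)·C_A⁻¹.
= (0.0274) / (0.157×7.430) = 0.02740/1.167 = 0.0235.
The undesired path is higher order in A, so low C_A (CSTR or dilute feed) favours B.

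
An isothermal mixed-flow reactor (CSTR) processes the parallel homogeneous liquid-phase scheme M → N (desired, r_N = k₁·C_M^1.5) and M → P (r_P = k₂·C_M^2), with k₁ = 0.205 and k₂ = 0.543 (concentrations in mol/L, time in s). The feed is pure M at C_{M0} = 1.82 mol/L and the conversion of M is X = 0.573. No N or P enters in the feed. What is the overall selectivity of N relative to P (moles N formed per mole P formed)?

0.428

Exit C_M = C_{M0}(1−X) = 1.82×0.427 = 0.7771 mol/L.
A CSTR operates uniformly at the exit composition, giving r_N = 0.1404 and r_P = 0.3279 (each k·C_M^n at C_M = 0.7771).
Overall selectivity = C_N/C_P = r_Nτ/(r_Pτ) = r_N/r_P = 0.428.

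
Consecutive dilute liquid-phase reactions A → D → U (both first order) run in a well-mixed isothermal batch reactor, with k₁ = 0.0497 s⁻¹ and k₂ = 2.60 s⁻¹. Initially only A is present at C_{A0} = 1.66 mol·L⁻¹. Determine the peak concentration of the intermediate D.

At the optimum, C_{D,max}/C_{A0} = (k₁/k₂)^[k₂/(k₂−k₁)].
= (0.0497/2.60)^(2.60/(2.60−0.0497)) = (0.01912)^(1.019) = 0.01770.
C_{D,max} = 0.01770×1.66 = 0.0294 mol·L⁻¹.

0.0294 mol·L⁻¹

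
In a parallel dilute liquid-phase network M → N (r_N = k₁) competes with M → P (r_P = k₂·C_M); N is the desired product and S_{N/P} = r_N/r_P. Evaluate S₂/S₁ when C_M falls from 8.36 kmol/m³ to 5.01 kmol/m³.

1.67

S_{N/P} = (k₁/k₂)·C_M⁻¹, so S₂/S₁ = (C_{M,2}/C_{M,1})⁻¹.
= 8.36/5.01 = 1.67.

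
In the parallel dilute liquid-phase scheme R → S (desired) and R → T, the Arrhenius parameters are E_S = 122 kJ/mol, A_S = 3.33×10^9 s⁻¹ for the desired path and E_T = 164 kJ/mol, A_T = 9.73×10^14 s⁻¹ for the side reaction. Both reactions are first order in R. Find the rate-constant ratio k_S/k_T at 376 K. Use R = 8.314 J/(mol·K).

2.34

Since both paths have the same order in R, the concentration cancels and S_{S/T} = k_S/k_T = (A_S/A_T)·exp[(E_T−E_S)/(RT)].
(E_T−E_S)/(RT) = (164−122)×10³/(8.314×376) = 42000/3126 = 13.44.
k_S/k_T = (3.33×10^9/9.73×10^14)·exp(13.44) = 3.422×10^-6 × 6.838×10^5 = 2.34.
Since E_S < E_T, lowering the temperature improves selectivity toward S.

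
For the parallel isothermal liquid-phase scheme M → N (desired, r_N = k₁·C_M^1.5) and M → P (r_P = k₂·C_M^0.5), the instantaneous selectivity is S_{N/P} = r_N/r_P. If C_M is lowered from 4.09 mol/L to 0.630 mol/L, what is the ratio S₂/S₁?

S_{N/P} = (k₁/k₂)·C_M, so S₂/S₁ = (C_{M,2}/C_{M,1}).
= 0.630/4.09 = 0.154.

0.154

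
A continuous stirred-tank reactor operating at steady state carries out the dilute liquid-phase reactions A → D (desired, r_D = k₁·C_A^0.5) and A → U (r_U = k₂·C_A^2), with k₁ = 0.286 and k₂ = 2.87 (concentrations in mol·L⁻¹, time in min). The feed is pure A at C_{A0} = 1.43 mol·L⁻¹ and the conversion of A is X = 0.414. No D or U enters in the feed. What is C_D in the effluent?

Exit C_A = C_{A0}(1−X) = 1.43×0.586 = 0.8380 mol·L⁻¹.
In a CSTR the entire volume is at exit conditions, so r_D = 0.286×0.8380^0.5 = 0.2618 and r_U = 2.87×0.8380^2 = 2.015.
Fraction of consumed A going to D: r_D/(r_D+r_U) = 0.1150.
C_D = 0.1150·C_{A0}·X = 0.1150×1.43×0.414 = 0.0681 mol·L⁻¹.

0.0681 mol·L⁻¹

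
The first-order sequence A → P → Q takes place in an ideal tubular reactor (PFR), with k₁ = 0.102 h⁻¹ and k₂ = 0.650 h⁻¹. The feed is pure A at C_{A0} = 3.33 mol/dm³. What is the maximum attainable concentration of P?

Evaluating C_P at τ_opt = ln(k₂/k₁)/(k₂−k₁) gives C_{P,max}/C_{A0} = (k₁/k₂)^[k₂/(k₂−k₁)].
= (0.102/0.650)^(0.650/(0.650−0.102)) = (0.1569)^(1.186) = 0.1112.
C_{P,max} = 0.1112×3.33 = 0.370 mol/dm³.

0.370 mol/dm³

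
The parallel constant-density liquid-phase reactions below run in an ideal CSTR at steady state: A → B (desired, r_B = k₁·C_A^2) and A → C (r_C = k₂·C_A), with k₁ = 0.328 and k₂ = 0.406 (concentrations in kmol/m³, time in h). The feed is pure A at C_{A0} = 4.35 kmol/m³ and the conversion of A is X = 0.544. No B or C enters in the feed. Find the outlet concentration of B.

1.46 kmol/m³

Exit C_A = C_{A0}(1−X) = 4.35×0.456 = 1.984 kmol/m³.
A CSTR operates uniformly at the exit composition, giving r_B = 1.291 and r_C = 0.8053 (each k·C_A^n at C_A = 1.984).
Fraction of consumed A going to B: r_B/(r_B+r_C) = 0.6158.
C_B = 0.6158·C_{A0}·X = 0.6158×4.35×0.544 = 1.46 kmol/m³.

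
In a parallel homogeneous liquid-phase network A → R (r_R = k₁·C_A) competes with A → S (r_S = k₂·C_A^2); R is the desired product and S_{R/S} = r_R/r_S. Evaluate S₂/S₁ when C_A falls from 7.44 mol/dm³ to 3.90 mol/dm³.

1.91

S_{R/S} = (k₁/k₂)·C_A⁻¹, so S₂/S₁ = (C_{A,2}/C_{A,1})⁻¹.
= 7.44/3.90 = 1.91.
Selectivity toward R rises as C_A falls — low-concentration operation is favoured.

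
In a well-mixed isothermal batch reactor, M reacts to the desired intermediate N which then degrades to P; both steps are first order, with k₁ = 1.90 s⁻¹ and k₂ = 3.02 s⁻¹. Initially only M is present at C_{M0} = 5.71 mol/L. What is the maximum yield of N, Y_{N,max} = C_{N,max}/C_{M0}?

0.287

For a first-order series the maximum intermediate yield is C_{N,max}/C_{M0} = (k₁/k₂)^[k₂/(k₂−k₁)].
= (1.90/3.02)^(3.02/(3.02−1.90)) = (0.6291)^(2.696) = 0.2866.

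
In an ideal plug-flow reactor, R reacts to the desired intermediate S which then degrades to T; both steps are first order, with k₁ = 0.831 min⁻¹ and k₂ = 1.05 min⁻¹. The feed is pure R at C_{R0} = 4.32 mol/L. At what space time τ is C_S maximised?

1.07 min

For first-order series the maximum of C_S occurs at τ_opt = ln(k₂/k₁)/(k₂−k₁).
= ln(1.05/0.831)/(1.05−0.831) = ln(1.264)/0.2190 = 0.2339/0.2190 = 1.07 min.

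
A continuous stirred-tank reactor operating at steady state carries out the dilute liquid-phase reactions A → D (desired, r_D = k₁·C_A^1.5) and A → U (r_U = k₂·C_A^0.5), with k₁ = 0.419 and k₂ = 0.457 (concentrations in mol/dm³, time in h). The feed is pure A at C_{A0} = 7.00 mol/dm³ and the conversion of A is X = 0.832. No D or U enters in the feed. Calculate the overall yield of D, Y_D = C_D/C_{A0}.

Exit C_A = C_{A0}(1−X) = 7.00×0.168 = 1.176 mol/dm³.
Rates in a CSTR are evaluated at the outlet concentration: r_D = 0.419×1.176^1.5 = 0.5343, r_U = 0.457×1.176^0.5 = 0.4956.
Fraction of consumed A going to D: r_D/(r_D+r_U) = 0.5188.
C_D = 0.5188·C_{A0}·X = 0.5188×7.00×0.832 = 3.02 mol/dm³; Y_D = C_D/C_{A0} = 0.432.

0.432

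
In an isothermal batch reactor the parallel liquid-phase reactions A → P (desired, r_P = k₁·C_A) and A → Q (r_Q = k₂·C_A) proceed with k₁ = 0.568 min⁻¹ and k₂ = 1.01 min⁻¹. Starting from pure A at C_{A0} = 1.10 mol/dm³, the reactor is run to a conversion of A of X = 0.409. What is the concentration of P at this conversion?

0.162 mol/dm³

C_A = C_{A0}(1−X) = 0.6501 mol/dm³.
Both paths are first order in A, so the instantaneous fraction to P is constant: dC_P/d(−C_A) = k₁/(k₁+k₂) = 0.3599.
C_P = 0.3599·(C_{A0}−C_A) = 0.3599×0.4499 = 0.162 mol/dm³.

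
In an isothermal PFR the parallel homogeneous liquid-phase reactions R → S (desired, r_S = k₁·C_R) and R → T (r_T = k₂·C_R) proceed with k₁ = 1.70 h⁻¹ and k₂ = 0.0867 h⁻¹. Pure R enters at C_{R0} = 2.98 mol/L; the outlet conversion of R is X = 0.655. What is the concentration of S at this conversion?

1.86 mol/L

C_R = C_{R0}(1−X) = 1.028 mol/L.
Both paths are first order in R, so the instantaneous fraction to S is constant: dC_S/d(−C_R) = k₁/(k₁+k₂) = 0.9515.
C_S = 0.9515·(C_{R0}−C_R) = 0.9515×1.952 = 1.86 mol/L.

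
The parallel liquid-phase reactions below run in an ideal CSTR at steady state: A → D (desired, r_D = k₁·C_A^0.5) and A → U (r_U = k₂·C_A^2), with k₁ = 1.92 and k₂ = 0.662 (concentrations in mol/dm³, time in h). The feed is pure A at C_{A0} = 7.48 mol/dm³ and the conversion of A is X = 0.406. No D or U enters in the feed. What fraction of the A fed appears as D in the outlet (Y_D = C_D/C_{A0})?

0.0960

Exit C_A = C_{A0}(1−X) = 7.48×0.594 = 4.443 mol/dm³.
A CSTR operates uniformly at the exit composition, giving r_D = 4.047 and r_U = 13.07 (each k·C_A^n at C_A = 4.443).
Fraction of consumed A going to D: r_D/(r_D+r_U) = 0.2365.
C_D = 0.2365·C_{A0}·X = 0.2365×7.48×0.406 = 0.718 mol/dm³; Y_D = C_D/C_{A0} = 0.0960.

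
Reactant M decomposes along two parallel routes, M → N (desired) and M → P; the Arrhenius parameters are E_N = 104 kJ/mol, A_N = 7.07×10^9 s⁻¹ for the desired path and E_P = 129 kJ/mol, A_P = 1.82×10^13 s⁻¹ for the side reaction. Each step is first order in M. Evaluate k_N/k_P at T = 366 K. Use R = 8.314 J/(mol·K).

Since both paths have the same order in M, the concentration cancels and S_{N/P} = k_N/k_P = (A_N/A_P)·exp[(E_P−E_N)/(RT)].
(E_P−E_N)/(RT) = (129−104)×10³/(8.314×366) = 25000/3043 = 8.216.
k_N/k_P = (7.07×10^9/1.82×10^13)·exp(8.216) = 3.885×10^-4 × 3699 = 1.44.

1.44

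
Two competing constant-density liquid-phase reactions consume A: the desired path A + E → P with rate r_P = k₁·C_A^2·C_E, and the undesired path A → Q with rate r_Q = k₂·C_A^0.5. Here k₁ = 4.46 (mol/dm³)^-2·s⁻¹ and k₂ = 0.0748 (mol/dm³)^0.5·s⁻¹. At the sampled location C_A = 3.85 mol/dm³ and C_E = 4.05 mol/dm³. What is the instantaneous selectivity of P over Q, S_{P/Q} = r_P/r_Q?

1824

S_{P/Q} = r_P/r_Q = (k₁·C_A^2·C_E)/(k₂·C_A^0.5) = (k₁/k₂)·C_A^1.5·C_E.
= (4.46×3.850^2×4.050) / (0.0748×3.850^0.5) = 267.7/0.1468 = 1824.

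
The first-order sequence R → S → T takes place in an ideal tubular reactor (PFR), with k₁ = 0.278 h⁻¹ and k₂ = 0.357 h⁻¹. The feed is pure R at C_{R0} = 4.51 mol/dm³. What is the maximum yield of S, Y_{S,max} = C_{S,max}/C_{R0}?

For a first-order series the maximum intermediate yield is C_{S,max}/C_{R0} = (k₁/k₂)^[k₂/(k₂−k₁)].
= (0.278/0.357)^(0.357/(0.357−0.278)) = (0.7787)^(4.519) = 0.3229.

0.323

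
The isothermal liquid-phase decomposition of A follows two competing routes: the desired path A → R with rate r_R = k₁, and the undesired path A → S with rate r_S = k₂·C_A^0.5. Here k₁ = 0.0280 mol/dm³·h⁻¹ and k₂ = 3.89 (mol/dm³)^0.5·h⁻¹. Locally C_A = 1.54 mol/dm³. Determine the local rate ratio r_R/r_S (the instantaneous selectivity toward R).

0.00580

S_{R/S} = r_R/r_S = (k₁)/(k₂·C_A^0.5) = (k₁/k₂)·C_A^-0.5.
= (0.0280) / (3.89×1.540^0.5) = 0.02800/4.827 = 0.00580.
The undesired path is higher order in A, so low C_A (CSTR or dilute feed) favours R.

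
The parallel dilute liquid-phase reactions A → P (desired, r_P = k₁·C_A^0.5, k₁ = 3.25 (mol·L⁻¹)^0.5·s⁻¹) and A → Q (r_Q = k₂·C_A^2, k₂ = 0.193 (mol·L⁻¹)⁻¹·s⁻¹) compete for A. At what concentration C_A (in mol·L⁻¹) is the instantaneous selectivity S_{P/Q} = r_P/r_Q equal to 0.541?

9.90 mol·L⁻¹

S_{P/Q} = (k₁/k₂)·C_A^-1.5 ⇒ C_A = (S·k₂/k₁)^(1/(-1.5)).
= (0.541×0.193/3.25)^(-0.6667) = (0.03213)^(-0.6667) = 9.90 mol·L⁻¹.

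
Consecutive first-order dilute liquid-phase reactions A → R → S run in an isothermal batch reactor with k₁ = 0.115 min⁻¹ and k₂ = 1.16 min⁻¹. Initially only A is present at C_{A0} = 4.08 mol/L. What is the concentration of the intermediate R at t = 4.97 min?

0.252 mol/L

For first-order series with pure A initially, C_R(t) = k₁C_{A0}/(k₂−k₁)·(e^(−k₁t) − e^(−k₂t)).
e^(−k₁t) = e^(−0.115×4.97) = e^(−0.5716) = 0.5646; e^(−k₂t) = e^(−5.765) = 0.003135.
C_R = 0.115×4.08/(1.16−0.115) × (0.5646−0.003135) = 0.4490×0.5615 = 0.2521 mol/L.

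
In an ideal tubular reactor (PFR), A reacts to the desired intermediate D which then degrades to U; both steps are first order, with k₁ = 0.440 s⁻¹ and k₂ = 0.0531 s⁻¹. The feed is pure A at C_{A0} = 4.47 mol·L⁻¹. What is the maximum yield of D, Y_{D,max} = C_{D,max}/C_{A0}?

At the optimum, C_{D,max}/C_{A0} = (k₁/k₂)^[k₂/(k₂−k₁)].
= (0.440/0.0531)^(0.0531/(0.0531−0.440)) = (8.286)^(-0.1372) = 0.7481.

0.748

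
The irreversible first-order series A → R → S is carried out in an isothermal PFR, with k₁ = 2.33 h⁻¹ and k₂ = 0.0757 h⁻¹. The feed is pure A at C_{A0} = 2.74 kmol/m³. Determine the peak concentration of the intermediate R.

2.44 kmol/m³

At the optimum, C_{R,max}/C_{A0} = (k₁/k₂)^[k₂/(k₂−k₁)].
= (2.33/0.0757)^(0.0757/(0.0757−2.33)) = (30.78)^(-0.03358) = 0.8913.
C_{R,max} = 0.8913×2.74 = 2.44 kmol/m³.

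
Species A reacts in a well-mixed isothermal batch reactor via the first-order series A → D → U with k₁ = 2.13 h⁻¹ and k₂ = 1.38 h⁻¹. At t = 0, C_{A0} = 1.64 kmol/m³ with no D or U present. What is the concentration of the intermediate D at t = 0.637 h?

0.734 kmol/m³

Solving the coupled first-order balances gives C_D(t) = [k₁/(k₂−k₁)]·C_{A0}·(e^(−k₁t) − e^(−k₂t)).
e^(−k₁t) = e^(−2.13×0.637) = e^(−1.357) = 0.2575; e^(−k₂t) = e^(−0.8791) = 0.4152.
C_D = 2.13×1.64/(1.38−2.13) × (0.2575−0.4152) = (-4.658)×(-0.1577) = 0.7345 kmol/m³.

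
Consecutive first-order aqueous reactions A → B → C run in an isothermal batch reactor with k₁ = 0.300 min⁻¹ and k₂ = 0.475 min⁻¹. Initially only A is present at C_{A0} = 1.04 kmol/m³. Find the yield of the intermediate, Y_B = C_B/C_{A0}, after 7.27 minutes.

0.139

The intermediate concentration in a first-order A→B→C sequence is C_B = k₁C_{A0}(e^(−k₁t) − e^(−k₂t))/(k₂−k₁).
e^(−k₁t) = e^(−0.300×7.27) = e^(−2.181) = 0.1129; e^(−k₂t) = e^(−3.453) = 0.03164.
C_B = 0.300×1.04/(0.475−0.300) × (0.1129−0.03164) = 1.783×0.08129 = 0.1449 kmol/m³.
Y_B = C_B/C_{A0} = 0.1449/1.04 = 0.139.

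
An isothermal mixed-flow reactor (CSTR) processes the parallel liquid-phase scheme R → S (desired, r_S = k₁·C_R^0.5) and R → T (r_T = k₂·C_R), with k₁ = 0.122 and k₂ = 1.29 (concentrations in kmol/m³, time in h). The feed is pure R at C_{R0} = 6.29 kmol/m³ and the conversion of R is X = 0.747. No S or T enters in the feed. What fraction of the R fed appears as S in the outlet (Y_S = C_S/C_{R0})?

Exit C_R = C_{R0}(1−X) = 6.29×0.253 = 1.591 kmol/m³.
A CSTR operates uniformly at the exit composition, giving r_S = 0.1539 and r_T = 2.053 (each k·C_R^n at C_R = 1.591).
Fraction of consumed R going to S: r_S/(r_S+r_T) = 0.06974.
C_S = 0.06974·C_{R0}·X = 0.06974×6.29×0.747 = 0.328 kmol/m³; Y_S = C_S/C_{R0} = 0.0521.

0.0521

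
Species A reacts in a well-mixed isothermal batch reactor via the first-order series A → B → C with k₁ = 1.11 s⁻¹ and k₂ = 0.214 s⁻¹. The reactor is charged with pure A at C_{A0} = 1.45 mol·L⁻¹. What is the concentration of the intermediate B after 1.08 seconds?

For first-order series with pure A initially, C_B(t) = k₁C_{A0}/(k₂−k₁)·(e^(−k₁t) − e^(−k₂t)).
e^(−k₁t) = e^(−1.11×1.08) = e^(−1.199) = 0.3016; e^(−k₂t) = e^(−0.2311) = 0.7936.
C_B = 1.11×1.45/(0.214−1.11) × (0.3016−0.7936) = (-1.796)×(-0.4921) = 0.8839 mol·L⁻¹.

0.884 mol·L⁻¹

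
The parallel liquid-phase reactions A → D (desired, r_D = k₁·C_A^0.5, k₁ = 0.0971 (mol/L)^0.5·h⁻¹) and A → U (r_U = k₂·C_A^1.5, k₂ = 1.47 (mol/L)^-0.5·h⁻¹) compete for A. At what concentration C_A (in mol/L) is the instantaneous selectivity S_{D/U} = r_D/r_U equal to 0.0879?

0.751 mol/L

S_{D/U} = (k₁/k₂)·C_A⁻¹ ⇒ C_A = (S·k₂/k₁)^(-1).
= (0.0879×1.47/0.0971)^(-1) = (1.331)^(-1) = 0.751 mol/L.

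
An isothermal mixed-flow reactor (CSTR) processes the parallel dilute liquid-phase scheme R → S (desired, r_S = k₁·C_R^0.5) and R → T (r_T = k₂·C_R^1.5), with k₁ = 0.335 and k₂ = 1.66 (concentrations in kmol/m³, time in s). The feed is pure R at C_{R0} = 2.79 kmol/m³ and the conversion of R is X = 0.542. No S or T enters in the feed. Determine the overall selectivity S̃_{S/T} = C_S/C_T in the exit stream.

0.158

Exit C_R = C_{R0}(1−X) = 2.79×0.458 = 1.278 kmol/m³.
A CSTR operates uniformly at the exit composition, giving r_S = 0.3787 and r_T = 2.398 (each k·C_R^n at C_R = 1.278).
Overall selectivity = C_S/C_T = r_Sτ/(r_Tτ) = r_S/r_T = 0.158.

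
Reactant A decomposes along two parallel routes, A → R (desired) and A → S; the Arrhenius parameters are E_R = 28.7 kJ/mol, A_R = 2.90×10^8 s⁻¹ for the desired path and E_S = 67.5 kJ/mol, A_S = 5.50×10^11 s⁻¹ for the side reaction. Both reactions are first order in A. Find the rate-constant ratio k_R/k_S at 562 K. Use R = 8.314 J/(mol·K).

2.13

Since both paths have the same order in A, the concentration cancels and S_{R/S} = k_R/k_S = (A_R/A_S)·exp[(E_S−E_R)/(RT)].
(E_S−E_R)/(RT) = (67.5−28.7)×10³/(8.314×562) = 38800/4672 = 8.304.
k_R/k_S = (2.90×10^8/5.50×10^11)·exp(8.304) = 5.273×10^-4 × 4040 = 2.13.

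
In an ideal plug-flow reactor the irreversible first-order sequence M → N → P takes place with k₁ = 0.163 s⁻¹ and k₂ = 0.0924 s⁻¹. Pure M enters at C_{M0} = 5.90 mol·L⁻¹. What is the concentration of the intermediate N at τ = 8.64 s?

2.80 mol·L⁻¹

For first-order series with pure M initially, C_N(τ) = k₁C_{M0}/(k₂−k₁)·(e^(−k₁τ) − e^(−k₂τ)).
e^(−k₁τ) = e^(−0.163×8.64) = e^(−1.408) = 0.2446; e^(−k₂τ) = e^(−0.7983) = 0.4501.
C_N = 0.163×5.90/(0.0924−0.163) × (0.2446−0.4501) = (-13.62)×(-0.2055) = 2.800 mol·L⁻¹.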